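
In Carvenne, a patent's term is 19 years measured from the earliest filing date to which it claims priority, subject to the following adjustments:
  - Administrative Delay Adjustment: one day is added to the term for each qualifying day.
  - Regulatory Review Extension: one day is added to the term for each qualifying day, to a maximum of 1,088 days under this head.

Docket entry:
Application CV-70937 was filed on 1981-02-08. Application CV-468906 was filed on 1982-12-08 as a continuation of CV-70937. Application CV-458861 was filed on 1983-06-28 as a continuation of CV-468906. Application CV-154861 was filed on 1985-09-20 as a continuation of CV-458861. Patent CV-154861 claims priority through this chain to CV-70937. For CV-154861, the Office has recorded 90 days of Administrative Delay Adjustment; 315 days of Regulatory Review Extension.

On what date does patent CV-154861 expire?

Earliest priority filing: 8 February 1981.
Base term: 8 February 1981 + 19 years → 8 February 2000.
Administrative Delay Adjustment: +90 days → 8 May 2000.
Regulatory Review Extension: 315 days (within the 1088-day cap) → +315 days → 19 March 2001.

2001-03-19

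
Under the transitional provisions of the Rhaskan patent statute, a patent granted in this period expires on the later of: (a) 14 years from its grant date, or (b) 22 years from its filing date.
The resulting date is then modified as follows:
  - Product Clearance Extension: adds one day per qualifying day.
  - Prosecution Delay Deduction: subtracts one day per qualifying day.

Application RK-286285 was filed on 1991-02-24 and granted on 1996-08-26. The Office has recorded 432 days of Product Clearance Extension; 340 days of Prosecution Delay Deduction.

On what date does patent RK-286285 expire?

May 27, 2013

(a) grant + 14 years → 26 August 2010.
(b) filing + 22 years → 24 February 2013.
Later of the two: 24 February 2013.
Product Clearance Extension: +432 days → 2 May 2014.
Prosecution Delay Deduction: −340 days → 27 May 2013.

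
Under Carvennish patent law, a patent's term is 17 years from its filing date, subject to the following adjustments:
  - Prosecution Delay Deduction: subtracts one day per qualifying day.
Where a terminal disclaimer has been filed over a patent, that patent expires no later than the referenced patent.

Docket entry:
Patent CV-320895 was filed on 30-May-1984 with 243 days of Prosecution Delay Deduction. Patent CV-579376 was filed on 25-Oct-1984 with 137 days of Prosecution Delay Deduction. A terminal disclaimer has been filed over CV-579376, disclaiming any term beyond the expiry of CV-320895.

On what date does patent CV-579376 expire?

September 29, 2000

Natural term of CV-579376:
  Base: filing + 17 years → 25 October 2001.
  Prosecution Delay Deduction: −137 days → 10 June 2001.
Expiry of referenced patent CV-320895:
  Base: filing + 17 years → 30 May 2001.
  Prosecution Delay Deduction: −243 days → 29 September 2000.
Terminal disclaimer: CV-579376 expires on the earlier of 10 June 2001 and 29 September 2000.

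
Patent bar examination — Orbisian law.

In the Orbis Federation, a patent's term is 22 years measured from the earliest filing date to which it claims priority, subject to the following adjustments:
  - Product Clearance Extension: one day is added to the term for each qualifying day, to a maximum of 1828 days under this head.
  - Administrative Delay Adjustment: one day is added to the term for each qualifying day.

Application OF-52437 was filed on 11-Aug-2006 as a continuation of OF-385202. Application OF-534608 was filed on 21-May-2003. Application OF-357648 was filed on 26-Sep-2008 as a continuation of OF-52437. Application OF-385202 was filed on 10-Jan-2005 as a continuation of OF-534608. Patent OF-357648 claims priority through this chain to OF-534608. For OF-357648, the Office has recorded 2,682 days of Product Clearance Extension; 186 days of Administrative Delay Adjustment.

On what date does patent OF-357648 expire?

November 25, 2030

Earliest priority filing: 21 May 2003.
Base term: 21 May 2003 + 22 years → 21 May 2025.
Product Clearance Extension: 2682 days claimed exceeds the 1828-day cap, so +1828 days → 23 May 2030.
Administrative Delay Adjustment: +186 days → 25 November 2030.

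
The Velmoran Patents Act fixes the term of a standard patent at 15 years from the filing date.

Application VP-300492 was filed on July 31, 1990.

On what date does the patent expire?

2005-07-31

Filing date + 15 years → 31 July 2005.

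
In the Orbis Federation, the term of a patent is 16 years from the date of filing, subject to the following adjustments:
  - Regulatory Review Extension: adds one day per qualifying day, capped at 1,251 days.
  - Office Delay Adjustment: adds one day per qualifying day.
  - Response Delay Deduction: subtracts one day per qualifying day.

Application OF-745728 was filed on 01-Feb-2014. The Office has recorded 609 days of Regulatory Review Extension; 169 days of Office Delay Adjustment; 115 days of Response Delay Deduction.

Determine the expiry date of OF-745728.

November 26, 2031

Base term: filing date + 16 years → 1 February 2030.
Regulatory Review Extension: 609 days (within the 1251-day cap) → +609 days → 3 October 2031.
Office Delay Adjustment: +169 days → 20 March 2032.
Response Delay Deduction: −115 days → 26 November 2031.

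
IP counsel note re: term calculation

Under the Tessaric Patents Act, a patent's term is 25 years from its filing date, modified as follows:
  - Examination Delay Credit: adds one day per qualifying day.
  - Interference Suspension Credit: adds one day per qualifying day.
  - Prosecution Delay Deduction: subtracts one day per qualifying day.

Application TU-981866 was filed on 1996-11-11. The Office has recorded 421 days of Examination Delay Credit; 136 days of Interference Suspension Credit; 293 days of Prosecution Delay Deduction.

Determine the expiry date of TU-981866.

2022-08-02

Base term: filing date + 25 years → 11 November 2021.
Examination Delay Credit: +421 days → 6 January 2023.
Interference Suspension Credit: +136 days → 22 May 2023.
Prosecution Delay Deduction: −293 days → 2 August 2022.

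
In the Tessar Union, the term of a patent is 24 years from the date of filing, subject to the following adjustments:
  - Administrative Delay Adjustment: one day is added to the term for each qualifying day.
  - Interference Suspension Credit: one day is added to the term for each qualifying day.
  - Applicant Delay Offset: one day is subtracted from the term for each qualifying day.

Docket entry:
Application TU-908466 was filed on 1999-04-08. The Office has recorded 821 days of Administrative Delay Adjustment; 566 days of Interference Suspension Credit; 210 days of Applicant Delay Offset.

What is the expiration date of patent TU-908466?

Base term: filing date + 24 years → 8 April 2023.
Administrative Delay Adjustment: +821 days → 7 July 2025.
Interference Suspension Credit: +566 days → 24 January 2027.
Applicant Delay Offset: −210 days → 28 June 2026.

June 28, 2026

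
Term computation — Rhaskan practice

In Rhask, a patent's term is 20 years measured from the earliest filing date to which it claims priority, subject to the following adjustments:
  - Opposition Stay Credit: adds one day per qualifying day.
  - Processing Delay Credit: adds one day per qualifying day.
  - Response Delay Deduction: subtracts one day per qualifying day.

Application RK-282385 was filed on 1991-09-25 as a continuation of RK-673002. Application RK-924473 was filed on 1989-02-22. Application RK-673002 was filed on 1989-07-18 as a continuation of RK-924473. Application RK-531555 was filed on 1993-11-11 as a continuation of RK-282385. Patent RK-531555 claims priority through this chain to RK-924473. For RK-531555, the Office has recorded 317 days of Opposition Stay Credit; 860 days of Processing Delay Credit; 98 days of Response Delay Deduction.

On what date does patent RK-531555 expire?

2012-02-06

Earliest priority filing: 22 February 1989.
Base term: 22 February 1989 + 20 years → 22 February 2009.
Opposition Stay Credit: +317 days → 5 January 2010.
Processing Delay Credit: +860 days → 14 May 2012.
Response Delay Deduction: −98 days → 6 February 2012.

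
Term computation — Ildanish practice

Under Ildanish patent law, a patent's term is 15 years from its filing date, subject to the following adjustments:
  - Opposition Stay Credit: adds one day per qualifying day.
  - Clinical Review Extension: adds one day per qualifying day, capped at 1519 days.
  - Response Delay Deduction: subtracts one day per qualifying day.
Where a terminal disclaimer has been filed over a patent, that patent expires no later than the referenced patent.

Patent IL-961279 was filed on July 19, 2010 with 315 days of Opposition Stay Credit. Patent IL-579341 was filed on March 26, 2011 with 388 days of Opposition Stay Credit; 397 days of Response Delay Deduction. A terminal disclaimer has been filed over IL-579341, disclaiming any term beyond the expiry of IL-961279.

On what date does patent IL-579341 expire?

Natural term of IL-579341:
  Base: filing + 15 years → 26 March 2026.
  Opposition Stay Credit: +388 days → 18 April 2027.
  Response Delay Deduction: −397 days → 17 March 2026.
Expiry of referenced patent IL-961279:
  Base: filing + 15 years → 19 July 2025.
  Opposition Stay Credit: +315 days → 30 May 2026.
Terminal disclaimer: IL-579341 expires on the earlier of 17 March 2026 and 30 May 2026.

March 17, 2026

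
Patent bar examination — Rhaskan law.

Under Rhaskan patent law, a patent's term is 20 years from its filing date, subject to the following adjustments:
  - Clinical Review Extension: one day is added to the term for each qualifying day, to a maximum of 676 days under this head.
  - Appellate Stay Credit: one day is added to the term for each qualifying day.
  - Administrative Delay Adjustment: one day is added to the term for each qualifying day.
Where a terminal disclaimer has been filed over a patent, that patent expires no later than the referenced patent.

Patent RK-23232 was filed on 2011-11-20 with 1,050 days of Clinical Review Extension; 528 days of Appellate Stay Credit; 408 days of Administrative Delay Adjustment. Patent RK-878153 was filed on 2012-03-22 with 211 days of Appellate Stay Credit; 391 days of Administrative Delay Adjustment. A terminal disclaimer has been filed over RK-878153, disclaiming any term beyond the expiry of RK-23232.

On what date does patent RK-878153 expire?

Natural term of RK-878153:
  Base: filing + 20 years → 22 March 2032.
  Appellate Stay Credit: +211 days → 19 October 2032.
  Administrative Delay Adjustment: +391 days → 14 November 2033.
Expiry of referenced patent RK-23232:
  Base: filing + 20 years → 20 November 2031.
  Clinical Review Extension: 1050 days claimed exceeds the 676-day cap, so +676 days → 26 September 2033.
  Appellate Stay Credit: +528 days → 8 March 2035.
  Administrative Delay Adjustment: +408 days → 19 April 2036.
Terminal disclaimer: RK-878153 expires on the earlier of 14 November 2033 and 19 April 2036.

November 14, 2033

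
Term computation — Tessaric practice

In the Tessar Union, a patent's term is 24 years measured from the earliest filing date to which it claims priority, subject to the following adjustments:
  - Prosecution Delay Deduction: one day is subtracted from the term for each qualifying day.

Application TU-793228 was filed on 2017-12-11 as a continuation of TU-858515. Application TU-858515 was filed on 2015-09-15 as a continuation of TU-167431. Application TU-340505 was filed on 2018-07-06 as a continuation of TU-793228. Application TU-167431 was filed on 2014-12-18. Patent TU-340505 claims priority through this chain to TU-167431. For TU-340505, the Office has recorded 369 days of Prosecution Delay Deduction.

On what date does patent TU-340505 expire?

Earliest priority filing: 18 December 2014.
Base term: 18 December 2014 + 24 years → 18 December 2038.
Prosecution Delay Deduction: −369 days → 14 December 2037.

December 14, 2037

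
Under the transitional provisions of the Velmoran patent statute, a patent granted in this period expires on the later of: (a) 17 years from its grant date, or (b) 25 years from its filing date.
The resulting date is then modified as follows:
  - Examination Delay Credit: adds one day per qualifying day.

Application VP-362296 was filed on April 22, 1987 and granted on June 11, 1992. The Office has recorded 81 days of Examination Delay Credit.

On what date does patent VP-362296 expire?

July 12, 2012

(a) grant + 17 years → 11 June 2009.
(b) filing + 25 years → 22 April 2012.
Later of the two: 22 April 2012.
Examination Delay Credit: +81 days → 12 July 2012.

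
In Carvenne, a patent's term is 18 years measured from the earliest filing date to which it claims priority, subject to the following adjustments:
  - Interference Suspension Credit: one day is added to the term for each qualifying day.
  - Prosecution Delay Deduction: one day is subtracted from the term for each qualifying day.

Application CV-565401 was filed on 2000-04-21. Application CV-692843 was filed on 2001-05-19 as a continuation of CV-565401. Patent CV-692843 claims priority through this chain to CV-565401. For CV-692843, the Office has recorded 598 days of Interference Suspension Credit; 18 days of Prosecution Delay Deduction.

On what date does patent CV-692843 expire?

2019-11-22

Earliest priority filing: 21 April 2000.
Base term: 21 April 2000 + 18 years → 21 April 2018.
Interference Suspension Credit: +598 days → 10 December 2019.
Prosecution Delay Deduction: −18 days → 22 November 2019.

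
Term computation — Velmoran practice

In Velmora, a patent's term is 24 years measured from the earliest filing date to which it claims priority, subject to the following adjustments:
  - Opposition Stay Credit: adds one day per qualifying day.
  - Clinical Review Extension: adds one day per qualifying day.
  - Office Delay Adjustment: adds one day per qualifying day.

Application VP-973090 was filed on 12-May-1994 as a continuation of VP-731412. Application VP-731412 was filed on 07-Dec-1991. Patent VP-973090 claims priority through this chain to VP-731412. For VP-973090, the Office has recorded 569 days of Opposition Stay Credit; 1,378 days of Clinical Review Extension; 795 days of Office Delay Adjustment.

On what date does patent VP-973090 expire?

2023-06-10

Earliest priority filing: 7 December 1991.
Base term: 7 December 1991 + 24 years → 7 December 2015.
Opposition Stay Credit: +569 days → 28 June 2017.
Clinical Review Extension: +1378 days → 6 April 2021.
Office Delay Adjustment: +795 days → 10 June 2023.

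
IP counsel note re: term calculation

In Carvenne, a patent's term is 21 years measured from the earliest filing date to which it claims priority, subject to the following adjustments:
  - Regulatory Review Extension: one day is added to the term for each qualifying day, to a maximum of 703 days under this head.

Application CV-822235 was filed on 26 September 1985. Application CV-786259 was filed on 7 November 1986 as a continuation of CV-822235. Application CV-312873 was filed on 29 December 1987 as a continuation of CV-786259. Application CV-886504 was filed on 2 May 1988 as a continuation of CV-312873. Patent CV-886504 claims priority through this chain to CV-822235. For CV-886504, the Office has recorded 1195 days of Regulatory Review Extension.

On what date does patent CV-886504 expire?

Earliest priority filing: 26 September 1985.
Base term: 26 September 1985 + 21 years → 26 September 2006.
Regulatory Review Extension: 1195 days claimed exceeds the 703-day cap, so +703 days → 29 August 2008.

August 29, 2008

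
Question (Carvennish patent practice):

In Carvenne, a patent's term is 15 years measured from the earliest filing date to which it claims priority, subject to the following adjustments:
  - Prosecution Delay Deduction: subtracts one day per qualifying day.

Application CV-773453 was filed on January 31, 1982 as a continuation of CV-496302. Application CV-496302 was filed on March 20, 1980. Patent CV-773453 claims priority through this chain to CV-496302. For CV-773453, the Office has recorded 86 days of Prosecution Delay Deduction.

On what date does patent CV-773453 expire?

Earliest priority filing: 20 March 1980.
Base term: 20 March 1980 + 15 years → 20 March 1995.
Prosecution Delay Deduction: −86 days → 24 December 1994.

December 24, 1994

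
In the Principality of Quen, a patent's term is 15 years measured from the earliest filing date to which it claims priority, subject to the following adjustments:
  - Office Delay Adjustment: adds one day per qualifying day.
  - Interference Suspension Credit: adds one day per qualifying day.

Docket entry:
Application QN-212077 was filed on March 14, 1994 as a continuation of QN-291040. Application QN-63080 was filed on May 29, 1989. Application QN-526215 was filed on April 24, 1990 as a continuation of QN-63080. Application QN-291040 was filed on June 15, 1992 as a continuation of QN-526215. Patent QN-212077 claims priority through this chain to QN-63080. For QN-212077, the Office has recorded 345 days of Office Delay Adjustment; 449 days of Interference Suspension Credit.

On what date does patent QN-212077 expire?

2006-08-01

Earliest priority filing: 29 May 1989.
Base term: 29 May 1989 + 15 years → 29 May 2004.
Office Delay Adjustment: +345 days → 9 May 2005.
Interference Suspension Credit: +449 days → 1 August 2006.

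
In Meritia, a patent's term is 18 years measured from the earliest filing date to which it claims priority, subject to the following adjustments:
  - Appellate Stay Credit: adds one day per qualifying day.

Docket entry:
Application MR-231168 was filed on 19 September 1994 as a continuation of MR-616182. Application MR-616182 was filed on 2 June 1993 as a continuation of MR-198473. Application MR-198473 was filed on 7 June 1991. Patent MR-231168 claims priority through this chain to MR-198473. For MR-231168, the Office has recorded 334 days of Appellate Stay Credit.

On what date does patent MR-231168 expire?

May 7, 2010

Earliest priority filing: 7 June 1991.
Base term: 7 June 1991 + 18 years → 7 June 2009.
Appellate Stay Credit: +334 days → 7 May 2010.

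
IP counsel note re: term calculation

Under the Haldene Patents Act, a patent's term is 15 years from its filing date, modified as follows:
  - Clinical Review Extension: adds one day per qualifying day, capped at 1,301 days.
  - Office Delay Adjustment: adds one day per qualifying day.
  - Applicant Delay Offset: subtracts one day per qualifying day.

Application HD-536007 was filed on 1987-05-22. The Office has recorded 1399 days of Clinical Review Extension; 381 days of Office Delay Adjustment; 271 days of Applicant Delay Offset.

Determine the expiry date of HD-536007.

2006-04-02

Base term: filing date + 15 years → 22 May 2002.
Clinical Review Extension: 1399 days claimed exceeds the 1301-day cap, so +1301 days → 13 December 2005.
Office Delay Adjustment: +381 days → 29 December 2006.
Applicant Delay Offset: −271 days → 2 April 2006.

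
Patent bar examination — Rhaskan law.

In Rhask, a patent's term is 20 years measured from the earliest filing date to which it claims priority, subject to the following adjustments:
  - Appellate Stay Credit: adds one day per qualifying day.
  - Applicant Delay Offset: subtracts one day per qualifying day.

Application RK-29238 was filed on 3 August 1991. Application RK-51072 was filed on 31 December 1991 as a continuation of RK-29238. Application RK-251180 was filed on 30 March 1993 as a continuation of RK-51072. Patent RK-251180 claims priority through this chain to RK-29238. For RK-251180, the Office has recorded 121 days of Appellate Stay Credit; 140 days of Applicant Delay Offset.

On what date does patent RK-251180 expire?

2011-07-15

Earliest priority filing: 3 August 1991.
Base term: 3 August 1991 + 20 years → 3 August 2011.
Appellate Stay Credit: +121 days → 2 December 2011.
Applicant Delay Offset: −140 days → 15 July 2011.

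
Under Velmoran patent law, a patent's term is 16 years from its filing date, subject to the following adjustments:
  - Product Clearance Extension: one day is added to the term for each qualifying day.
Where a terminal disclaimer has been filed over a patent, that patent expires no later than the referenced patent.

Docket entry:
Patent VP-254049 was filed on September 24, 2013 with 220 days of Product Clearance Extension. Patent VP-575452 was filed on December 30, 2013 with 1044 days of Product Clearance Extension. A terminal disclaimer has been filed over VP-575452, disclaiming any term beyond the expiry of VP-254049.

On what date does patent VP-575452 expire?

2030-05-02

Natural term of VP-575452:
  Base: filing + 16 years → 30 December 2029.
  Product Clearance Extension: +1044 days → 8 November 2032.
Expiry of referenced patent VP-254049:
  Base: filing + 16 years → 24 September 2029.
  Product Clearance Extension: +220 days → 2 May 2030.
Terminal disclaimer: VP-575452 expires on the earlier of 8 November 2032 and 2 May 2030.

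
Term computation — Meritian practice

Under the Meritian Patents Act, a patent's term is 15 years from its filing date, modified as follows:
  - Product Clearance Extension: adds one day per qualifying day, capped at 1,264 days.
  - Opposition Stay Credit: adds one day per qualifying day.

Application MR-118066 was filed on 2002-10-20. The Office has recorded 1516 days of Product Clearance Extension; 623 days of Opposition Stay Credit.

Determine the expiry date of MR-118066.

December 20, 2022

Base term: filing date + 15 years → 20 October 2017.
Product Clearance Extension: 1516 days claimed exceeds the 1264-day cap, so +1264 days → 6 April 2021.
Opposition Stay Credit: +623 days → 20 December 2022.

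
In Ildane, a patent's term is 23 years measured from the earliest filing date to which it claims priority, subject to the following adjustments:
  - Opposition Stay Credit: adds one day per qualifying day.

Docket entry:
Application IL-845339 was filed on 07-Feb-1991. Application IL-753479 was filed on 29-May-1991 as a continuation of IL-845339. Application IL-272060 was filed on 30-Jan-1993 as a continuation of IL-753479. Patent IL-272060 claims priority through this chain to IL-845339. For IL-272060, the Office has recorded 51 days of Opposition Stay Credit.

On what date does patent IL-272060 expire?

2014-03-30

Earliest priority filing: 7 February 1991.
Base term: 7 February 1991 + 23 years → 7 February 2014.
Opposition Stay Credit: +51 days → 30 March 2014.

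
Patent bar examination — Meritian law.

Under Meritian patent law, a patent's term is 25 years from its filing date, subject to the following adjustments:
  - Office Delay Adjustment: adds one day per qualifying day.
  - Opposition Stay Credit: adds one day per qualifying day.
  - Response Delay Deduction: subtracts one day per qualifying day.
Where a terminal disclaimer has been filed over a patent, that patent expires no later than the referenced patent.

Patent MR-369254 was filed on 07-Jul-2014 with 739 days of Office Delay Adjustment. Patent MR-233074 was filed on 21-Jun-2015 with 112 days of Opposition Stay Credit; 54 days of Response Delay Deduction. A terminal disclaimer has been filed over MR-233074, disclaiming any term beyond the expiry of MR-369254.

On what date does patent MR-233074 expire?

August 18, 2040

Natural term of MR-233074:
  Base: filing + 25 years → 21 June 2040.
  Opposition Stay Credit: +112 days → 11 October 2040.
  Response Delay Deduction: −54 days → 18 August 2040.
Expiry of referenced patent MR-369254:
  Base: filing + 25 years → 7 July 2039.
  Office Delay Adjustment: +739 days → 15 July 2041.
Terminal disclaimer: MR-233074 expires on the earlier of 18 August 2040 and 15 July 2041.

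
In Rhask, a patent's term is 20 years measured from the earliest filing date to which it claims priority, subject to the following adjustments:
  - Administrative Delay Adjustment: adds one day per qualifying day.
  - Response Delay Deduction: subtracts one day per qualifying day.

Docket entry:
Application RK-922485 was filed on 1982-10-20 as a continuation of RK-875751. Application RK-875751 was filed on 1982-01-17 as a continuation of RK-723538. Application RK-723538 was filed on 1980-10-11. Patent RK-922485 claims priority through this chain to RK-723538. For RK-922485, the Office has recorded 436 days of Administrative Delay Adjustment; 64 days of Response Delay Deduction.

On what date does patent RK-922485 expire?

2001-10-18

Earliest priority filing: 11 October 1980.
Base term: 11 October 1980 + 20 years → 11 October 2000.
Administrative Delay Adjustment: +436 days → 21 December 2001.
Response Delay Deduction: −64 days → 18 October 2001.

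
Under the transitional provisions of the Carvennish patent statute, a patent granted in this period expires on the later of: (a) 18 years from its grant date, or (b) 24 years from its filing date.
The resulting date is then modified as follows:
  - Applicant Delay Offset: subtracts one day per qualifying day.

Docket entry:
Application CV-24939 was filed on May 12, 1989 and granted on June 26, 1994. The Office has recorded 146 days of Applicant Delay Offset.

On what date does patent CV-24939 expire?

(a) grant + 18 years → 26 June 2012.
(b) filing + 24 years → 12 May 2013.
Later of the two: 12 May 2013.
Applicant Delay Offset: −146 days → 17 December 2012.

2012-12-17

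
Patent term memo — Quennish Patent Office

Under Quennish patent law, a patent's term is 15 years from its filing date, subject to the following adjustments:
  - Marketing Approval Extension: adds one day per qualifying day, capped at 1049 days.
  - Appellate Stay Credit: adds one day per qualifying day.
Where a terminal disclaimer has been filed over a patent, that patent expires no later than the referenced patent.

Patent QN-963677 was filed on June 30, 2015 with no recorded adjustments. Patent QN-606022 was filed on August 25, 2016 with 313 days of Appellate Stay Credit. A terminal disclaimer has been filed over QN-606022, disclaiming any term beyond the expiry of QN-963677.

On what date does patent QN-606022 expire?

Natural term of QN-606022:
  Base: filing + 15 years → 25 August 2031.
  Appellate Stay Credit: +313 days → 3 July 2032.
Expiry of referenced patent QN-963677:
  Base: filing + 15 years → 30 June 2030.
Terminal disclaimer: QN-606022 expires on the earlier of 3 July 2032 and 30 June 2030.

June 30, 2030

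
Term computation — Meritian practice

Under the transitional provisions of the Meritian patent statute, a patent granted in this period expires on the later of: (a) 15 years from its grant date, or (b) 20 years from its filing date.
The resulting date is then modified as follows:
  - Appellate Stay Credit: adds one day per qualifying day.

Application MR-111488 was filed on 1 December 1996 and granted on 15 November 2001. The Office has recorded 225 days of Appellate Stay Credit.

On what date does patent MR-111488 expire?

(a) grant + 15 years → 15 November 2016.
(b) filing + 20 years → 1 December 2016.
Later of the two: 1 December 2016.
Appellate Stay Credit: +225 days → 14 July 2017.

July 14, 2017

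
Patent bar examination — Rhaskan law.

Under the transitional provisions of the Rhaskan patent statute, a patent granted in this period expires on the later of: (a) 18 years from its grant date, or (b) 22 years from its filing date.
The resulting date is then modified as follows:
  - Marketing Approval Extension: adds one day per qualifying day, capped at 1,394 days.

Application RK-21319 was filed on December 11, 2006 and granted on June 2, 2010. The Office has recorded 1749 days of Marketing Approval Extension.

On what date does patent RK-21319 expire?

(a) grant + 18 years → 2 June 2028.
(b) filing + 22 years → 11 December 2028.
Later of the two: 11 December 2028.
Marketing Approval Extension: 1749 days claimed exceeds the 1394-day cap, so +1394 days → 5 October 2032.

2032-10-05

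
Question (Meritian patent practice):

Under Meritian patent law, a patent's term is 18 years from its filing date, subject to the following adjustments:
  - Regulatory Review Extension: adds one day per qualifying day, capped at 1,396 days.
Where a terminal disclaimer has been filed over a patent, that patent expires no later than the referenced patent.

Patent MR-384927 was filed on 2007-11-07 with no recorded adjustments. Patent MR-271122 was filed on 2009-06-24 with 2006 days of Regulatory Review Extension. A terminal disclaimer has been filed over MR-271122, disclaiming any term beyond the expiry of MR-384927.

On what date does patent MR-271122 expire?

November 7, 2025

Natural term of MR-271122:
  Base: filing + 18 years → 24 June 2027.
  Regulatory Review Extension: 2006 days claimed exceeds the 1396-day cap, so +1396 days → 20 April 2031.
Expiry of referenced patent MR-384927:
  Base: filing + 18 years → 7 November 2025.
Terminal disclaimer: MR-271122 expires on the earlier of 20 April 2031 and 7 November 2025.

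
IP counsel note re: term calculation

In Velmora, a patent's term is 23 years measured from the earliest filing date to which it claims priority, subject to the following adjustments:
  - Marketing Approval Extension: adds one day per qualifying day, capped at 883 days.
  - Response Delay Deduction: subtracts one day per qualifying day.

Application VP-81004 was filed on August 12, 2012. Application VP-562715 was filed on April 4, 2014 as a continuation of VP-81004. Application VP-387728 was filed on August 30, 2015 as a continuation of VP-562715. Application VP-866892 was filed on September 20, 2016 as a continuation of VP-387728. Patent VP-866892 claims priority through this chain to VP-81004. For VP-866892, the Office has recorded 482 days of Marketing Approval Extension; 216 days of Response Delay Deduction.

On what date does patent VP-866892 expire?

Earliest priority filing: 12 August 2012.
Base term: 12 August 2012 + 23 years → 12 August 2035.
Marketing Approval Extension: 482 days (within the 883-day cap) → +482 days → 6 December 2036.
Response Delay Deduction: −216 days → 4 May 2036.

May 4, 2036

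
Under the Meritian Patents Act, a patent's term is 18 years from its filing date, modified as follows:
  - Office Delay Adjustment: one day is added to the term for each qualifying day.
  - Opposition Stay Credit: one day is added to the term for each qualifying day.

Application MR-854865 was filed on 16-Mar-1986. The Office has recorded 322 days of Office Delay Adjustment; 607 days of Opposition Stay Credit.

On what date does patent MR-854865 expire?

October 1, 2006

Base term: filing date + 18 years → 16 March 2004.
Office Delay Adjustment: +322 days → 1 February 2005.
Opposition Stay Credit: +607 days → 1 October 2006.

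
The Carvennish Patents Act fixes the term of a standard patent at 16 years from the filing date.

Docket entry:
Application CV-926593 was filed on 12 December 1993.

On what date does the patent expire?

Filing date + 16 years → 12 December 2009.

2009-12-12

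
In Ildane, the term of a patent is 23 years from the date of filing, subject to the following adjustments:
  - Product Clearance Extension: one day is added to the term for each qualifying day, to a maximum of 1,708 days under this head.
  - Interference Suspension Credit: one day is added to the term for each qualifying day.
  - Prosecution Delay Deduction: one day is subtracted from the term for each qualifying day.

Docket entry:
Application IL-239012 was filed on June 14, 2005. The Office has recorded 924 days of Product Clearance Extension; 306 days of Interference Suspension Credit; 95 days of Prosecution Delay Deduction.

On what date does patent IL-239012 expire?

Base term: filing date + 23 years → 14 June 2028.
Product Clearance Extension: 924 days (within the 1708-day cap) → +924 days → 25 December 2030.
Interference Suspension Credit: +306 days → 27 October 2031.
Prosecution Delay Deduction: −95 days → 24 July 2031.

2031-07-24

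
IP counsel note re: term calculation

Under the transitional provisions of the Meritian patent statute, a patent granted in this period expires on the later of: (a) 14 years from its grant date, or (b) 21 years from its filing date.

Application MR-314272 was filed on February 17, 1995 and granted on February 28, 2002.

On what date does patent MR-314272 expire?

(a) grant + 14 years → 28 February 2016.
(b) filing + 21 years → 17 February 2016.
Later of the two: 28 February 2016.

2016-02-28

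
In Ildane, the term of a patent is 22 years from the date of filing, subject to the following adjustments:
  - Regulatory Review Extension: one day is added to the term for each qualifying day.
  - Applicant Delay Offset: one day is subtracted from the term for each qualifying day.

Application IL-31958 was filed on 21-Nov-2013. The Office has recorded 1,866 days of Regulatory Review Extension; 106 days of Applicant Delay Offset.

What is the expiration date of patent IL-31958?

September 15, 2040

Base term: filing date + 22 years → 21 November 2035.
Regulatory Review Extension: +1866 days → 30 December 2040.
Applicant Delay Offset: −106 days → 15 September 2040.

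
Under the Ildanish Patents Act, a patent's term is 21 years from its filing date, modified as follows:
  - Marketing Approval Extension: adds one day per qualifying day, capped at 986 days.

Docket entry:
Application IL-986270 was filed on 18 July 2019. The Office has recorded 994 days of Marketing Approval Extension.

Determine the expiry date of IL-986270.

2043-03-31

Base term: filing date + 21 years → 18 July 2040.
Marketing Approval Extension: 994 days claimed exceeds the 986-day cap, so +986 days → 31 March 2043.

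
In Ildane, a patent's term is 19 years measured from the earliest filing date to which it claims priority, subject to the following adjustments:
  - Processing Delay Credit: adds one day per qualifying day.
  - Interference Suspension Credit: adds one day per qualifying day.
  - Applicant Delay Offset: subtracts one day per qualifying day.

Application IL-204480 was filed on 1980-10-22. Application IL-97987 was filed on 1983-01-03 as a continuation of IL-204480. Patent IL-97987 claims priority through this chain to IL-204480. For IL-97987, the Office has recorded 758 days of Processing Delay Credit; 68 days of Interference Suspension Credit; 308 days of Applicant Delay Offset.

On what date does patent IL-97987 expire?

March 23, 2001

Earliest priority filing: 22 October 1980.
Base term: 22 October 1980 + 19 years → 22 October 1999.
Processing Delay Credit: +758 days → 18 November 2001.
Interference Suspension Credit: +68 days → 25 January 2002.
Applicant Delay Offset: −308 days → 23 March 2001.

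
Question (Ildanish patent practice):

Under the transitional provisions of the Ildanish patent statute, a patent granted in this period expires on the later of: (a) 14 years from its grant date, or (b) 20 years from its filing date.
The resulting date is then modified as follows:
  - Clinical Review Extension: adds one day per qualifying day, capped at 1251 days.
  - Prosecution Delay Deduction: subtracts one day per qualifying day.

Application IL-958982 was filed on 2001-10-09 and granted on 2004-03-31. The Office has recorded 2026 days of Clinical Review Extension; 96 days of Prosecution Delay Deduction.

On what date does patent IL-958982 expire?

(a) grant + 14 years → 31 March 2018.
(b) filing + 20 years → 9 October 2021.
Later of the two: 9 October 2021.
Clinical Review Extension: 2026 days claimed exceeds the 1251-day cap, so +1251 days → 13 March 2025.
Prosecution Delay Deduction: −96 days → 7 December 2024.

December 7, 2024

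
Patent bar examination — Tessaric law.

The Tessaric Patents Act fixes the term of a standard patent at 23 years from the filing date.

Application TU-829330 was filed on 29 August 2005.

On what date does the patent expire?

Filing date + 23 years → 29 August 2028.

August 29, 2028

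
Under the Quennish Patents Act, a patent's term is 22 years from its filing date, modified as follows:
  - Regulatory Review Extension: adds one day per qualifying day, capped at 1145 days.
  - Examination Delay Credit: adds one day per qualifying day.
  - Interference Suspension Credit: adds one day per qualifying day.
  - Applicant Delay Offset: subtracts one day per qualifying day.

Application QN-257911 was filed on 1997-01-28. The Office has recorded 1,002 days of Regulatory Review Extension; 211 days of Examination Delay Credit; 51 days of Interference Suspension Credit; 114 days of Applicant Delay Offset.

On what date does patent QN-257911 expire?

Base term: filing date + 22 years → 28 January 2019.
Regulatory Review Extension: 1002 days (within the 1145-day cap) → +1002 days → 26 October 2021.
Examination Delay Credit: +211 days → 25 May 2022.
Interference Suspension Credit: +51 days → 15 July 2022.
Applicant Delay Offset: −114 days → 23 March 2022.

2022-03-23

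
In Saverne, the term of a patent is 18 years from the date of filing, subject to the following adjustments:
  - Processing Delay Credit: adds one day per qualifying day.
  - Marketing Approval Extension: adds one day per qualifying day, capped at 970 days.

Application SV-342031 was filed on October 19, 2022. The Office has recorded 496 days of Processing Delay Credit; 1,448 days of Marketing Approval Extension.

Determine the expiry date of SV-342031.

Base term: filing date + 18 years → 19 October 2040.
Processing Delay Credit: +496 days → 27 February 2042.
Marketing Approval Extension: 1448 days claimed exceeds the 970-day cap, so +970 days → 24 October 2044.

2044-10-24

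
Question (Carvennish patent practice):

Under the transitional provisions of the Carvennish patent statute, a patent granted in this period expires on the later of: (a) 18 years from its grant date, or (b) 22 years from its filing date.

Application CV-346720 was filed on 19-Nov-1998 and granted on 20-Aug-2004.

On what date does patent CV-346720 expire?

August 20, 2022

(a) grant + 18 years → 20 August 2022.
(b) filing + 22 years → 19 November 2020.
Later of the two: 20 August 2022.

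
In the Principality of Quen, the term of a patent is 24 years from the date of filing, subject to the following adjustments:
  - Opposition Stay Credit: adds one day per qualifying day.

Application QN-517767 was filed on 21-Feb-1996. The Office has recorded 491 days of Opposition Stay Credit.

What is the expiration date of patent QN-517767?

June 26, 2021

Base term: filing date + 24 years → 21 February 2020.
Opposition Stay Credit: +491 days → 26 June 2021.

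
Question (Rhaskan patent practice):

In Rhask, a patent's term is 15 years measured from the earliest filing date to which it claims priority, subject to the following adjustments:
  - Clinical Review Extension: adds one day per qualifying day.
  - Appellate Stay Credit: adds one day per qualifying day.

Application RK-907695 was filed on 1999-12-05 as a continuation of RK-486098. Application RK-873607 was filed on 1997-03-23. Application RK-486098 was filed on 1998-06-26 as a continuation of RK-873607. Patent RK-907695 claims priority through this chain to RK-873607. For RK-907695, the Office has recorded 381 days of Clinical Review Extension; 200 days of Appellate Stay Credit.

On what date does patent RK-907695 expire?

Earliest priority filing: 23 March 1997.
Base term: 23 March 1997 + 15 years → 23 March 2012.
Clinical Review Extension: +381 days → 8 April 2013.
Appellate Stay Credit: +200 days → 25 October 2013.

October 25, 2013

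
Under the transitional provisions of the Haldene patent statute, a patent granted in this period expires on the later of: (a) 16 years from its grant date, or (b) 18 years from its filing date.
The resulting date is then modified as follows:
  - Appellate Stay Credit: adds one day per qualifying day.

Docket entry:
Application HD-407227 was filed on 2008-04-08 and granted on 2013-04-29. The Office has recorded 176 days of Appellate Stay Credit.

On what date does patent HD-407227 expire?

(a) grant + 16 years → 29 April 2029.
(b) filing + 18 years → 8 April 2026.
Later of the two: 29 April 2029.
Appellate Stay Credit: +176 days → 22 October 2029.

October 22, 2029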